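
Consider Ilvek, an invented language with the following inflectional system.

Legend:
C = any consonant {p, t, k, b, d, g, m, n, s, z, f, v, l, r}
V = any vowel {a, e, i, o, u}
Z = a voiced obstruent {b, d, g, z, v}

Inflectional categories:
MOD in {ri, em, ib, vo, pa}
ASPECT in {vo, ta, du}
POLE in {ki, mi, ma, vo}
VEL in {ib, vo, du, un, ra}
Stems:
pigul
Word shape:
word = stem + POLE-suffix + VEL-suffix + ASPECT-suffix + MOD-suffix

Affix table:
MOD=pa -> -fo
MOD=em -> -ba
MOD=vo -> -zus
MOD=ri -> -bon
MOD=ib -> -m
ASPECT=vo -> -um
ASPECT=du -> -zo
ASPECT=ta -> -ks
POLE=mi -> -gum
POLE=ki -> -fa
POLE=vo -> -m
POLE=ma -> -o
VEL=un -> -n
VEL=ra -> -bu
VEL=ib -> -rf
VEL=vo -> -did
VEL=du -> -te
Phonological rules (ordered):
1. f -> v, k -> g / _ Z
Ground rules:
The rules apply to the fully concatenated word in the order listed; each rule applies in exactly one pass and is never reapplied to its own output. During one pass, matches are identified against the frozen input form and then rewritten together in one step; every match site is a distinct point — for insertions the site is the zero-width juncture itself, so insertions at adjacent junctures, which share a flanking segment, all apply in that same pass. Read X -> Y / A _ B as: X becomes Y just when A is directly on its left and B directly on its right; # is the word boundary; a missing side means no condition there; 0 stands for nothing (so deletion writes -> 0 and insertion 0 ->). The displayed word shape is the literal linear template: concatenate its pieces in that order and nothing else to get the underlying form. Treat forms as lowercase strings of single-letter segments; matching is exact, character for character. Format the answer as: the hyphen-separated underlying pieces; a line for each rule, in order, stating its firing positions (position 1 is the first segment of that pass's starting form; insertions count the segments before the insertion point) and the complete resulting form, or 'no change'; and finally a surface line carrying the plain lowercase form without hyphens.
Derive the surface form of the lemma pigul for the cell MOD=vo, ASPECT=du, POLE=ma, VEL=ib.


underlying: pigul-o-rf-zo-zus
1. f -> v, k -> g / _ Z: fires at position(s) 8: pigulorvzozus
surface: pigulorvzozus


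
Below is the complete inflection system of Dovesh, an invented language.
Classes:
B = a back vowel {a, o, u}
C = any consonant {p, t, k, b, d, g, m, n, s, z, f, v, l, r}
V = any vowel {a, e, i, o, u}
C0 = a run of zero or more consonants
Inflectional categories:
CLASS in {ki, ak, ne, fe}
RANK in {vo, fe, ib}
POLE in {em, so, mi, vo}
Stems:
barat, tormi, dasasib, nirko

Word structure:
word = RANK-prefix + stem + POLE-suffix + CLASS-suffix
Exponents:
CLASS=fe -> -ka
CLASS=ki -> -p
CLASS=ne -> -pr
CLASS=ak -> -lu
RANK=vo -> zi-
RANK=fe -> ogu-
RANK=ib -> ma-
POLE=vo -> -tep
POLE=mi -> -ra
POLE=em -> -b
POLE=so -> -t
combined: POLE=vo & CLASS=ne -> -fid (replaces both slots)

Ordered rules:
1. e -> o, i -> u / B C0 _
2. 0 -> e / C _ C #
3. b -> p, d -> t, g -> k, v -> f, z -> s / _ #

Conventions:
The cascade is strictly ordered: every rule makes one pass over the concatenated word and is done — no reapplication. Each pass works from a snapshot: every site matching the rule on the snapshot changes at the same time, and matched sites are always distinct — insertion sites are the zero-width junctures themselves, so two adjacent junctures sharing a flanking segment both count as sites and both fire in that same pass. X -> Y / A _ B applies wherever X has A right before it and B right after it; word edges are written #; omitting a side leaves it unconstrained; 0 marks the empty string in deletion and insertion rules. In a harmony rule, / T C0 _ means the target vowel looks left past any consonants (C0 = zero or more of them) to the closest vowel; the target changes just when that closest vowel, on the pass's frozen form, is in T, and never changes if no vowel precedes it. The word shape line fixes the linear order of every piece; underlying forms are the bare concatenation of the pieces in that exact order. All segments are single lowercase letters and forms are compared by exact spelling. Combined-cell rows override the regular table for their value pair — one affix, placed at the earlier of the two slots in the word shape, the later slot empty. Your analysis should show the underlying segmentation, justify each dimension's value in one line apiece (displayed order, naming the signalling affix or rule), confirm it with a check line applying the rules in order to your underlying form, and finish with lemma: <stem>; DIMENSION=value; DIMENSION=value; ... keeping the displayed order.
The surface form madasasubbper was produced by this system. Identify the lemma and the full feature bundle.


underlying: ma-dasasib-b-pr
CLASS=ne - signalled by the affix -pr
RANK=ib - signalled by the affix ma-
POLE=em - signalled by the affix -b
check: madasasibbpr -> madasasubbpr -> madasasubbper -> madasasubbper
lemma: dasasib; CLASS=ne; RANK=ib; POLE=em


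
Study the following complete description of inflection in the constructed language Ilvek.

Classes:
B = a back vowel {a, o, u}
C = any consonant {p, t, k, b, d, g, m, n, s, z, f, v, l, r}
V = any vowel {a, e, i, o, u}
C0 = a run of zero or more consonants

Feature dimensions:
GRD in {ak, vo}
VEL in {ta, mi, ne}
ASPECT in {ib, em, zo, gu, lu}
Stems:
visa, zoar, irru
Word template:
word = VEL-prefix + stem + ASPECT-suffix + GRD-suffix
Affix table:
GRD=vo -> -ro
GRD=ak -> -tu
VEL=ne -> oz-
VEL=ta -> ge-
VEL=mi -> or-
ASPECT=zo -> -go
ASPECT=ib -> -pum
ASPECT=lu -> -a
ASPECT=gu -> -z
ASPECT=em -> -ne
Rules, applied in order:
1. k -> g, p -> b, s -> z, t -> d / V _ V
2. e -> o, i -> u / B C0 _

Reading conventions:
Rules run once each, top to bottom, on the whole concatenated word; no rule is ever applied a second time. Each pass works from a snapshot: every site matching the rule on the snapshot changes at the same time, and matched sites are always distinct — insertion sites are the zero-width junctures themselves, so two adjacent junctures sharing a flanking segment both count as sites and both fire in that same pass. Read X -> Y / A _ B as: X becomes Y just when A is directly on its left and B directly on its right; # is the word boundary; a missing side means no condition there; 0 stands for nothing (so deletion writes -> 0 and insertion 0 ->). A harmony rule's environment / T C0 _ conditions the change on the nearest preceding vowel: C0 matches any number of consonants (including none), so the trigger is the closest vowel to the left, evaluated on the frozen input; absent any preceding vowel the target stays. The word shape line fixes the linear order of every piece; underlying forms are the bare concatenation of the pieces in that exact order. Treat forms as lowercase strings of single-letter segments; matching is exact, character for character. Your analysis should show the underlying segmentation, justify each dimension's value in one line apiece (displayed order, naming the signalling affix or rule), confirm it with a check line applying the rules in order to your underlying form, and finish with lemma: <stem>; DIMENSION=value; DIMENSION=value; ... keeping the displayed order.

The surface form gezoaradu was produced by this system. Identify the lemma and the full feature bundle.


underlying: ge-zoar-a-tu
GRD=ak - signalled by the affix -tu
VEL=ta - signalled by the affix ge-
ASPECT=lu - signalled by the affix -a
check: gezoaratu -> gezoaradu -> gezoaradu
lemma: zoar; GRD=ak; VEL=ta; ASPECT=lu


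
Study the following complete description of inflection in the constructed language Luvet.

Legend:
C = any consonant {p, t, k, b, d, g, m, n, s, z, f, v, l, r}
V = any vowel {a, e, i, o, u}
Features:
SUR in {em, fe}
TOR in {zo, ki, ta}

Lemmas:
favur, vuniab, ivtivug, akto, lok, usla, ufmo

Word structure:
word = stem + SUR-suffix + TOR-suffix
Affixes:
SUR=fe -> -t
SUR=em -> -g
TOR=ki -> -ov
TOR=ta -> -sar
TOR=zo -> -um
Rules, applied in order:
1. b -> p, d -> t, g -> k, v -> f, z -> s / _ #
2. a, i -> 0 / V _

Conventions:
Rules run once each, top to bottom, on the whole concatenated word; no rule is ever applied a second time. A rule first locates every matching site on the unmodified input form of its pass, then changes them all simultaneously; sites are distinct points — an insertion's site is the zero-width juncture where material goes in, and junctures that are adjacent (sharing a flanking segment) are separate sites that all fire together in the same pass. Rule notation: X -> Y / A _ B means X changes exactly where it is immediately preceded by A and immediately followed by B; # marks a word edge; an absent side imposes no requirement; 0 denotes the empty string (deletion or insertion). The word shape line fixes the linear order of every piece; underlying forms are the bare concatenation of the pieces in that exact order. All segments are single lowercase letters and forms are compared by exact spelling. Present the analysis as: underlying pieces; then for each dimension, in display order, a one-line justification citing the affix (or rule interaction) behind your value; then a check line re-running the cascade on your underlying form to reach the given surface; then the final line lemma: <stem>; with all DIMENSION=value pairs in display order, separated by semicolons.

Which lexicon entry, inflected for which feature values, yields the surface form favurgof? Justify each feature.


underlying: favur-g-ov
SUR=em - signalled by the affix -g
TOR=ki - signalled by the affix -ov
check: favurgov -> favurgof -> favurgof
lemma: favur; SUR=em; TOR=ki


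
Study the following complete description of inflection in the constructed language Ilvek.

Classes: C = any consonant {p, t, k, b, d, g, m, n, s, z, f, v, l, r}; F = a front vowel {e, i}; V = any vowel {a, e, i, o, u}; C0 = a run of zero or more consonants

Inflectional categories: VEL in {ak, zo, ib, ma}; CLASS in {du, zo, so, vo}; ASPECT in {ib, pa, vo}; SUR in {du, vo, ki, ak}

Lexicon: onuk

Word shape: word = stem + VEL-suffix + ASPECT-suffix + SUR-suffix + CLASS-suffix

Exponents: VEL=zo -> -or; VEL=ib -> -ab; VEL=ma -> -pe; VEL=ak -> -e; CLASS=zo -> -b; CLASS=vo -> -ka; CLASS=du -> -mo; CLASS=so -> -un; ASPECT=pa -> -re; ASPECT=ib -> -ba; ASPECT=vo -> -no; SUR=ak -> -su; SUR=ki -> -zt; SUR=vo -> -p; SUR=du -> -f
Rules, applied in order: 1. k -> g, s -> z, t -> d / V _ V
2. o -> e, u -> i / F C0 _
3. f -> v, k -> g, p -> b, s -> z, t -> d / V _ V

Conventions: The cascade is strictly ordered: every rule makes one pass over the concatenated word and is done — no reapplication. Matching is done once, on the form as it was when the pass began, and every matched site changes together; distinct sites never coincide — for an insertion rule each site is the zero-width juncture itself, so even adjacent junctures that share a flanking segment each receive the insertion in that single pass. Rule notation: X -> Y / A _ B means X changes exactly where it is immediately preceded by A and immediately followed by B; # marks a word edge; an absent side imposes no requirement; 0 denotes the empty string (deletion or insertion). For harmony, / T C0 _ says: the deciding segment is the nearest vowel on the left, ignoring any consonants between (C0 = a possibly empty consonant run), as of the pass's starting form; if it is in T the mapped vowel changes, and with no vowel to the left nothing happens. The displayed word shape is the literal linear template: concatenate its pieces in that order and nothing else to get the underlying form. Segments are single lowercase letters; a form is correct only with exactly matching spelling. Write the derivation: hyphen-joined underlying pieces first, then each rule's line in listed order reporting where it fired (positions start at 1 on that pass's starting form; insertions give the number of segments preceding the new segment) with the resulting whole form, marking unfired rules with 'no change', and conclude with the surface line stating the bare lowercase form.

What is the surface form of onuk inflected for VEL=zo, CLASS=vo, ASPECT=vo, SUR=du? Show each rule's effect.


underlying: onuk-or-no-f-ka
1. k -> g, s -> z, t -> d / V _ V: fires at position(s) 4: onugornofka
2. o -> e, u -> i / F C0 _: no change
3. f -> v, k -> g, p -> b, s -> z, t -> d / V _ V: no change
surface: onugornofka


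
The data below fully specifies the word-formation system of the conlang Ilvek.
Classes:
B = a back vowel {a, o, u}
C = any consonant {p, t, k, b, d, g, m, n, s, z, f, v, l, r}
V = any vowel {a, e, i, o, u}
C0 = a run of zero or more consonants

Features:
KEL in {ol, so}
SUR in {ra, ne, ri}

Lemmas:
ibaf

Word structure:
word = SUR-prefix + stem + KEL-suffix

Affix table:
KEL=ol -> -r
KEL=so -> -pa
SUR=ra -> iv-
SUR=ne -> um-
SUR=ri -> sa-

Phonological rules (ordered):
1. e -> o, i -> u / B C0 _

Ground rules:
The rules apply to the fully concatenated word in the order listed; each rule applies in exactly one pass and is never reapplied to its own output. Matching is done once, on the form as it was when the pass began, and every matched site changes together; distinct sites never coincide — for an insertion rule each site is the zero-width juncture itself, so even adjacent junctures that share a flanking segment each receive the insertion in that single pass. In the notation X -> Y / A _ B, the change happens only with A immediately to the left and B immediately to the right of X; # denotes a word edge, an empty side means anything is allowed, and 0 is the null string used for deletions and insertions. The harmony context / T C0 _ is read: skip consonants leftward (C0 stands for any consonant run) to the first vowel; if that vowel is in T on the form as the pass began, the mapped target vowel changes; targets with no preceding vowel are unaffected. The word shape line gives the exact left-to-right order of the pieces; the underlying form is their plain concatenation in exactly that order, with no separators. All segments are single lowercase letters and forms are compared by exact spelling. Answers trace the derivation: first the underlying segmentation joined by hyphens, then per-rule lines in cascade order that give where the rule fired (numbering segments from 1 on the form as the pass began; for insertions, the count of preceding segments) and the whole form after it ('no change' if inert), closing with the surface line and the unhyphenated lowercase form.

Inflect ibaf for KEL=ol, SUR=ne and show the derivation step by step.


underlying: um-ibaf-r
1. e -> o, i -> u / B C0 _: fires at position(s) 3: umubafr
surface: umubafr


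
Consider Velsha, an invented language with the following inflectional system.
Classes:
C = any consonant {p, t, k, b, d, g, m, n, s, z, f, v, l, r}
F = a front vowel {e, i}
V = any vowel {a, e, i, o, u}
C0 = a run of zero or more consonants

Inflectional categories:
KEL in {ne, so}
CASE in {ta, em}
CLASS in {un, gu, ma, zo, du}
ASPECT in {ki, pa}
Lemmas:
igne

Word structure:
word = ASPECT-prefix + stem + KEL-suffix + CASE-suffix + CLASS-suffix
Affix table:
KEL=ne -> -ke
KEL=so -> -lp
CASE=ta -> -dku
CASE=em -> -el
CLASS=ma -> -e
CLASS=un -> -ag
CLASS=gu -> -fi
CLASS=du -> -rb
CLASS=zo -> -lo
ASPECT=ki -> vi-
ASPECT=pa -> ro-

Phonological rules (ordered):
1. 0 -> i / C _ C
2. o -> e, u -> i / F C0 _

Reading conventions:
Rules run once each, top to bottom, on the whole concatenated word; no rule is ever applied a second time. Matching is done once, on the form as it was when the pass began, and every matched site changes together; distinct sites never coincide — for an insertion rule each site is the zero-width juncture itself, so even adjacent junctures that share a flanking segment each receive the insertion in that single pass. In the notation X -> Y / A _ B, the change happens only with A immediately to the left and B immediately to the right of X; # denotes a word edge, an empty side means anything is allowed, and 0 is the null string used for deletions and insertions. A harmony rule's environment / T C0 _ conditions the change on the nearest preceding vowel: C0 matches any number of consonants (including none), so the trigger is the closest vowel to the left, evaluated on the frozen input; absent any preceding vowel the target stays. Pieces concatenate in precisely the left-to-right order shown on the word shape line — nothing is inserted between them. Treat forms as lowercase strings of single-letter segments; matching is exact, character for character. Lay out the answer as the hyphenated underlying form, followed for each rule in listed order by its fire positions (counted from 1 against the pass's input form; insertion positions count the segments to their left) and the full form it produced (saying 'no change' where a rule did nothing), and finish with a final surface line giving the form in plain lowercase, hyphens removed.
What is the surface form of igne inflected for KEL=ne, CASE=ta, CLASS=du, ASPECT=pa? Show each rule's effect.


underlying: ro-igne-ke-dku-rb
1. 0 -> i / C _ C: inserts after position(s) 4, 9, 12: roiginekedikurib
2. o -> e, u -> i / F C0 _: fires at position(s) 13: roiginekedikirib
surface: roiginekedikirib


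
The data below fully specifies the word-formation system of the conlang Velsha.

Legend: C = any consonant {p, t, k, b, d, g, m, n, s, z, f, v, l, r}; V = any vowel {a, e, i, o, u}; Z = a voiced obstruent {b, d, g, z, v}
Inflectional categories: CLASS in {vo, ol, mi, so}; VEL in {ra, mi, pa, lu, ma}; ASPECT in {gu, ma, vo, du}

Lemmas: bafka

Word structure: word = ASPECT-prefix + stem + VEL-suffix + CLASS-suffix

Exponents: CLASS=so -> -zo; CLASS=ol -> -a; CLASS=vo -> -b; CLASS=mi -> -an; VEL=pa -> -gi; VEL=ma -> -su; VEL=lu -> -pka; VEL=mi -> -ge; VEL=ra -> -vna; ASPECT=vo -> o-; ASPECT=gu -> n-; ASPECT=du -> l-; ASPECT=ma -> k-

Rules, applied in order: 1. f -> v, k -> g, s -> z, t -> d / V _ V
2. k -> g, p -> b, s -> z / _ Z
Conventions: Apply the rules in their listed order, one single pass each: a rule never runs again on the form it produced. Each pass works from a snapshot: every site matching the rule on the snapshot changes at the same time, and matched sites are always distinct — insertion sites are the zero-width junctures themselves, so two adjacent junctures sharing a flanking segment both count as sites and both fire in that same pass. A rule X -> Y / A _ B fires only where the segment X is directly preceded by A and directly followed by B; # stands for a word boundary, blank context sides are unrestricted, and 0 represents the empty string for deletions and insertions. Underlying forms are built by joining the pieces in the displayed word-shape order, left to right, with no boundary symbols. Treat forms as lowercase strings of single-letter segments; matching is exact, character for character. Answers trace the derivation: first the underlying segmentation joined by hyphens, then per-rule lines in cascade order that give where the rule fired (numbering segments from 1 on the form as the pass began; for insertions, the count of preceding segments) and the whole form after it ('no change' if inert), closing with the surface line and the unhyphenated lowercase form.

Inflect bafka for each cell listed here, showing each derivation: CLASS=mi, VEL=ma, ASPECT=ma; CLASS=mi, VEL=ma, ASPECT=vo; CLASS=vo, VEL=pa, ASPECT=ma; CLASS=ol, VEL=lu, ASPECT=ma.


cell CLASS=mi, VEL=ma, ASPECT=ma:
underlying: k-bafka-su-an
1. f -> v, k -> g, s -> z, t -> d / V _ V: fires at position(s) 7: kbafkazuan
2. k -> g, p -> b, s -> z / _ Z: fires at position(s) 1: gbafkazuan
surface: gbafkazuan

cell CLASS=mi, VEL=ma, ASPECT=vo:
underlying: o-bafka-su-an
1. f -> v, k -> g, s -> z, t -> d / V _ V: fires at position(s) 7: obafkazuan
2. k -> g, p -> b, s -> z / _ Z: no change
surface: obafkazuan

cell CLASS=vo, VEL=pa, ASPECT=ma:
underlying: k-bafka-gi-b
1. f -> v, k -> g, s -> z, t -> d / V _ V: no change
2. k -> g, p -> b, s -> z / _ Z: fires at position(s) 1: gbafkagib
surface: gbafkagib

cell CLASS=ol, VEL=lu, ASPECT=ma:
underlying: k-bafka-pka-a
1. f -> v, k -> g, s -> z, t -> d / V _ V: no change
2. k -> g, p -> b, s -> z / _ Z: fires at position(s) 1: gbafkapkaa
surface: gbafkapkaa


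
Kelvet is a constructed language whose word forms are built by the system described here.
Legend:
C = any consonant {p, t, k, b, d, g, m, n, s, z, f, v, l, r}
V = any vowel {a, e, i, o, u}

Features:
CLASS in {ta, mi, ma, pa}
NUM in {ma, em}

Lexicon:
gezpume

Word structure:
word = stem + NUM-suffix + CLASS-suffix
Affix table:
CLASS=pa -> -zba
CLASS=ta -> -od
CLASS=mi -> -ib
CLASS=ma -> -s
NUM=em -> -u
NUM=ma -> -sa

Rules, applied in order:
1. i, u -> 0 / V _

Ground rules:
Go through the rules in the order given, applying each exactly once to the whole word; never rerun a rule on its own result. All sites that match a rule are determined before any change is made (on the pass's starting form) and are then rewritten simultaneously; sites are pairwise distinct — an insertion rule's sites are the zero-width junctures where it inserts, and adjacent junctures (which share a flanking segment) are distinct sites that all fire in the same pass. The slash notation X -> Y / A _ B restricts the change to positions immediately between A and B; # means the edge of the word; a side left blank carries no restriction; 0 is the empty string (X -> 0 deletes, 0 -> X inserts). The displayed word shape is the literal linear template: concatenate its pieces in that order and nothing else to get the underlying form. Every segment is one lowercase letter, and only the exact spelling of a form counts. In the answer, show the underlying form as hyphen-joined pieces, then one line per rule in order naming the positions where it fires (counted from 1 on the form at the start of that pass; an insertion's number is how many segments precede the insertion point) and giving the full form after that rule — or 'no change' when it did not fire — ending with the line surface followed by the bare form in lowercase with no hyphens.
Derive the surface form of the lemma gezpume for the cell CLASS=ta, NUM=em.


underlying: gezpume-u-od
1. i, u -> 0 / V _: fires at position(s) 8: gezpumeod
surface: gezpumeod


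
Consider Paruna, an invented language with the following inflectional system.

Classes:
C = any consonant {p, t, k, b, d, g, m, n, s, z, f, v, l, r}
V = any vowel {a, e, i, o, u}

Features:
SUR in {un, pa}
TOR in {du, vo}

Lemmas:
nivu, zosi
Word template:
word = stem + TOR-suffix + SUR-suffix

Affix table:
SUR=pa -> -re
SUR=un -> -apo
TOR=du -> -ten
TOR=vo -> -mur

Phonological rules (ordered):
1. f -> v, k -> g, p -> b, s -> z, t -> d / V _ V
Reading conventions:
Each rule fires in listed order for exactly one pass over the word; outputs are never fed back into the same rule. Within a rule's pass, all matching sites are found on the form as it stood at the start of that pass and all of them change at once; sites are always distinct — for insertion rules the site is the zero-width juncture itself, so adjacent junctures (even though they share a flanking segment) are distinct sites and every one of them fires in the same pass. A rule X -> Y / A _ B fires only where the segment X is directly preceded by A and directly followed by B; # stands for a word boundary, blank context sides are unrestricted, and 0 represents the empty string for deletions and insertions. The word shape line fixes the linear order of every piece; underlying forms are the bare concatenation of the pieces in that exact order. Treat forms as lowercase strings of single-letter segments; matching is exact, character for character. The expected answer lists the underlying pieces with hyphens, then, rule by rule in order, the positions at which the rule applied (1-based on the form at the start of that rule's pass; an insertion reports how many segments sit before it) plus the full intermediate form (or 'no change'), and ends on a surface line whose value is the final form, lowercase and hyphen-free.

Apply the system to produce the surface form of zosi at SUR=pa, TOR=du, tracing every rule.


underlying: zosi-ten-re
1. f -> v, k -> g, p -> b, s -> z, t -> d / V _ V: fires at position(s) 3, 5: zozidenre
surface: zozidenre


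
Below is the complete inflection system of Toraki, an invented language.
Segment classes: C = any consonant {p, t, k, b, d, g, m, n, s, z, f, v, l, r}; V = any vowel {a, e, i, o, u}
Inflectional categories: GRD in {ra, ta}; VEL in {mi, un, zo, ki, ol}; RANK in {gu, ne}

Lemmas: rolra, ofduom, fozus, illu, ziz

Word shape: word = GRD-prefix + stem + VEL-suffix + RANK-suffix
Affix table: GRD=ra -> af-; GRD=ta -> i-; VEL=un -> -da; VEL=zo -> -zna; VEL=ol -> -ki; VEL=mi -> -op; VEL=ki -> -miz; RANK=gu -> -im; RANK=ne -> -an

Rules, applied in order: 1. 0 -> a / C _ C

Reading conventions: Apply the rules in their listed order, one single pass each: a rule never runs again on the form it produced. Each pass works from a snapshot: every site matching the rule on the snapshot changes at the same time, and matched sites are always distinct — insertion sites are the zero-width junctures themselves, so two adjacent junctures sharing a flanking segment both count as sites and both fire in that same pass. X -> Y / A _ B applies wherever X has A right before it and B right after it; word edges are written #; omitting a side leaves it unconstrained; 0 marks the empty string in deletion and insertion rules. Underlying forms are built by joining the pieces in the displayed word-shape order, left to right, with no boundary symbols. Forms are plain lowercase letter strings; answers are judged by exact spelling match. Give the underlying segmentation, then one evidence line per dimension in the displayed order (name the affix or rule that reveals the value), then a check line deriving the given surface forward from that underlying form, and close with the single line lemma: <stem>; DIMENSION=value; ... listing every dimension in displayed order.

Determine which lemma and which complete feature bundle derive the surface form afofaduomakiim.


underlying: af-ofduom-ki-im
GRD=ra - signalled by the affix af-
VEL=ol - signalled by the affix -ki
RANK=gu - signalled by the affix -im
check: afofduomkiim -> afofaduomakiim
lemma: ofduom; GRD=ra; VEL=ol; RANK=gu


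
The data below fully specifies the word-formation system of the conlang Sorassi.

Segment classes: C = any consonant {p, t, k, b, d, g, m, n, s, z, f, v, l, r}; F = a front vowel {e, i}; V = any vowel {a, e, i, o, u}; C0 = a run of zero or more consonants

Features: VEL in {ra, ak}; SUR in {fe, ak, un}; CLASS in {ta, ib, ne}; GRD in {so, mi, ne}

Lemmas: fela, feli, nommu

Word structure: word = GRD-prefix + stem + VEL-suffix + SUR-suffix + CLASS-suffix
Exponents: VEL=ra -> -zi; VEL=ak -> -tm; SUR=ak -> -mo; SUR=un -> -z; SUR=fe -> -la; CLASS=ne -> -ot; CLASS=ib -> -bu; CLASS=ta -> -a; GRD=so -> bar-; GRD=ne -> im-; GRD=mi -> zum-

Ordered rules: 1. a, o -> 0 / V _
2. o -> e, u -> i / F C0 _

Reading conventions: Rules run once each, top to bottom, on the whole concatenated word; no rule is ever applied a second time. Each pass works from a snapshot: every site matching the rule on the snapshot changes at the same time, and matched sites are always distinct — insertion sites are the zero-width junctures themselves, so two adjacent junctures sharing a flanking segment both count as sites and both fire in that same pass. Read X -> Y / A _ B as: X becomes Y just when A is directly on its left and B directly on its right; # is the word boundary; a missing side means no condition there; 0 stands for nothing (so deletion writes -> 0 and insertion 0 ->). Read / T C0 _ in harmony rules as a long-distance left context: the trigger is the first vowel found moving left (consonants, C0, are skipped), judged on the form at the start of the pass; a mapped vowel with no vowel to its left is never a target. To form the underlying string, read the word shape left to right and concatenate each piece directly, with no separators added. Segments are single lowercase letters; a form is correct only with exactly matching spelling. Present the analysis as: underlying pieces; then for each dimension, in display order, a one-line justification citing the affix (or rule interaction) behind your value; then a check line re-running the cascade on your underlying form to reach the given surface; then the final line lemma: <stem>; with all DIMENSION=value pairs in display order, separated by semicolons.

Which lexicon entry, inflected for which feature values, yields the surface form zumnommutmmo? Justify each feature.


underlying: zum-nommu-tm-mo-a
VEL=ak - signalled by the affix -tm
SUR=ak - signalled by the affix -mo
CLASS=ta - signalled by the affix -a
GRD=mi - signalled by the affix zum-
check: zumnommutmmoa -> zumnommutmmo -> zumnommutmmo
lemma: nommu; VEL=ak; SUR=ak; CLASS=ta; GRD=mi


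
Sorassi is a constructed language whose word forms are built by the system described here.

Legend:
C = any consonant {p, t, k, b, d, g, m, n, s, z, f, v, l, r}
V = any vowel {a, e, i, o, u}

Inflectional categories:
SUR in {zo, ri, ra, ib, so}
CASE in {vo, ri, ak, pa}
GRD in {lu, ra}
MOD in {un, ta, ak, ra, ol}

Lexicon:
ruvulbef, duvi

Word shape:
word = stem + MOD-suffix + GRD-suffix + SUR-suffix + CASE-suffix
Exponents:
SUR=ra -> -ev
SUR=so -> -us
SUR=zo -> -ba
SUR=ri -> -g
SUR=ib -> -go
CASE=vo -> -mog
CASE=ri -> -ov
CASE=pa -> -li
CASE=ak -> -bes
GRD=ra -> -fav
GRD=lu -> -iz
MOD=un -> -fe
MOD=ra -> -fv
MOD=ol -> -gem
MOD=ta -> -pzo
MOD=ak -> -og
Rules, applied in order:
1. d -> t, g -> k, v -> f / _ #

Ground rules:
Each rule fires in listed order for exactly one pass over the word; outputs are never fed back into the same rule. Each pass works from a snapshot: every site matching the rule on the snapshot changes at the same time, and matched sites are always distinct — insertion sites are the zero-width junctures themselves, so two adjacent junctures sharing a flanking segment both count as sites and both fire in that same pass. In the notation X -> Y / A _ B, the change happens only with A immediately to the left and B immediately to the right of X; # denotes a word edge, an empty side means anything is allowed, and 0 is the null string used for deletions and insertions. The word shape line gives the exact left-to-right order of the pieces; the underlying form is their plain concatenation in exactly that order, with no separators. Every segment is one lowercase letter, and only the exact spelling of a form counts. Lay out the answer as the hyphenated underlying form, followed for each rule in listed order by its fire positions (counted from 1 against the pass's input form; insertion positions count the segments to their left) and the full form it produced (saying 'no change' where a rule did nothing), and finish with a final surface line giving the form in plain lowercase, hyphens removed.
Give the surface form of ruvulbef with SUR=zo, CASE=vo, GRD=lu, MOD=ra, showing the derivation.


underlying: ruvulbef-fv-iz-ba-mog
1. d -> t, g -> k, v -> f / _ #: fires at position(s) 17: ruvulbeffvizbamok
surface: ruvulbeffvizbamok


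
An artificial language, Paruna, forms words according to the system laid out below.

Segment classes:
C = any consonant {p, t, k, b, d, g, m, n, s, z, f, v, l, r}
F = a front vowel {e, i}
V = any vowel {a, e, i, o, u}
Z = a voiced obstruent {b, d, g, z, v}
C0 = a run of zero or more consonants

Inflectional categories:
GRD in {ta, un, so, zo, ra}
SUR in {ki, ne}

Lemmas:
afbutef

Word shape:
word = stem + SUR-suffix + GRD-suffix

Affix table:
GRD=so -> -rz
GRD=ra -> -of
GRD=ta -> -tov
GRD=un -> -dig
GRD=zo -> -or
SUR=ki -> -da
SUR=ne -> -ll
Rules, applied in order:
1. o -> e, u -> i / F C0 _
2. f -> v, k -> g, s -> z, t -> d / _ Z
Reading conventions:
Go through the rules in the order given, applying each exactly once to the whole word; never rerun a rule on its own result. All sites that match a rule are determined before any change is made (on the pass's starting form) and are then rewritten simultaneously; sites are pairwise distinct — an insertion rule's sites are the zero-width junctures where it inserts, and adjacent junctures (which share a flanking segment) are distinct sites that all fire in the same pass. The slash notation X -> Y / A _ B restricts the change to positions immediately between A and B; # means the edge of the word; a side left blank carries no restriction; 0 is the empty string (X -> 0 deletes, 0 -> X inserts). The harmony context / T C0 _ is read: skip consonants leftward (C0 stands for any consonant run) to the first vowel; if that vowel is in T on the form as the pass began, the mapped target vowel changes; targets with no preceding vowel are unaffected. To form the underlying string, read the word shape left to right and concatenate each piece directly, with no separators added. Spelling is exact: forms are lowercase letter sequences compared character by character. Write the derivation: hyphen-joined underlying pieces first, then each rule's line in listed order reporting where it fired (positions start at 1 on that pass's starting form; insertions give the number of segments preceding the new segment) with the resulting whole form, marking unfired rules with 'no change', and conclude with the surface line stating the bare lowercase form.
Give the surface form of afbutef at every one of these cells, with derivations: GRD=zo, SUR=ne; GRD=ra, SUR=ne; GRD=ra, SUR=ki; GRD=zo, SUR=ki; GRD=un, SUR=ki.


cell GRD=zo, SUR=ne:
underlying: afbutef-ll-or
1. o -> e, u -> i / F C0 _: fires at position(s) 10: afbutefller
2. f -> v, k -> g, s -> z, t -> d / _ Z: fires at position(s) 2: avbutefller
surface: avbutefller

cell GRD=ra, SUR=ne:
underlying: afbutef-ll-of
1. o -> e, u -> i / F C0 _: fires at position(s) 10: afbutefllef
2. f -> v, k -> g, s -> z, t -> d / _ Z: fires at position(s) 2: avbutefllef
surface: avbutefllef

cell GRD=ra, SUR=ki:
underlying: afbutef-da-of
1. o -> e, u -> i / F C0 _: no change
2. f -> v, k -> g, s -> z, t -> d / _ Z: fires at position(s) 2, 7: avbutevdaof
surface: avbutevdaof

cell GRD=zo, SUR=ki:
underlying: afbutef-da-or
1. o -> e, u -> i / F C0 _: no change
2. f -> v, k -> g, s -> z, t -> d / _ Z: fires at position(s) 2, 7: avbutevdaor
surface: avbutevdaor

cell GRD=un, SUR=ki:
underlying: afbutef-da-dig
1. o -> e, u -> i / F C0 _: no change
2. f -> v, k -> g, s -> z, t -> d / _ Z: fires at position(s) 2, 7: avbutevdadig
surface: avbutevdadig


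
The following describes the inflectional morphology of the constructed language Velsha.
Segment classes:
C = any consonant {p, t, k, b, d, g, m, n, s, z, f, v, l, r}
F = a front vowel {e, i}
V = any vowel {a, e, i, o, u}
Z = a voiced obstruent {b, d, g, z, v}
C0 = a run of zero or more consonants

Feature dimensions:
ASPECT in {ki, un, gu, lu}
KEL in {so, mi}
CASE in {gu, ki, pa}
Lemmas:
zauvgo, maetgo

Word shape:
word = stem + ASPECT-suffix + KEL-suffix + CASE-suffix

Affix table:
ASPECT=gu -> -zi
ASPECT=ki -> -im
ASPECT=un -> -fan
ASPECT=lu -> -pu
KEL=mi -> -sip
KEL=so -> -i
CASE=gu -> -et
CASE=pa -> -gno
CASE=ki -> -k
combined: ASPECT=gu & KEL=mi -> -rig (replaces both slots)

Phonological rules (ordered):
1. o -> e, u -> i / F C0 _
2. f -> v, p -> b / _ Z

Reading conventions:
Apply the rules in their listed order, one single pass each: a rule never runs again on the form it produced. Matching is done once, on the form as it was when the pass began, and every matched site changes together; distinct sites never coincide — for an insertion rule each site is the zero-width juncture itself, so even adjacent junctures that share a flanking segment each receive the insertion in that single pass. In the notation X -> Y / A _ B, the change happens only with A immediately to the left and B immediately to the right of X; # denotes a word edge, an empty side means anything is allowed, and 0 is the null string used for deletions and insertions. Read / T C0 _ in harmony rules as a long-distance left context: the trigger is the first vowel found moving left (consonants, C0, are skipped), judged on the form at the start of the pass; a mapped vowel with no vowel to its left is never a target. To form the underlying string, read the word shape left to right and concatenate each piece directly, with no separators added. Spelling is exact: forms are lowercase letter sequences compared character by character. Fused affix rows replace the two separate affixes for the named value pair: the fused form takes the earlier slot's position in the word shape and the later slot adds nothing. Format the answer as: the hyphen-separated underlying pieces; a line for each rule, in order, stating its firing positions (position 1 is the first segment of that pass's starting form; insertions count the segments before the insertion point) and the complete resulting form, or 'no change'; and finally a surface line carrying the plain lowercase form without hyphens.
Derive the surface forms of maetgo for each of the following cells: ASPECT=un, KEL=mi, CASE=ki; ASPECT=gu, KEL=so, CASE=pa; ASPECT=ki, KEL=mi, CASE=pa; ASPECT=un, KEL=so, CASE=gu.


cell ASPECT=un, KEL=mi, CASE=ki:
underlying: maetgo-fan-sip-k
1. o -> e, u -> i / F C0 _: fires at position(s) 6: maetgefansipk
2. f -> v, p -> b / _ Z: no change
surface: maetgefansipk

cell ASPECT=gu, KEL=so, CASE=pa:
underlying: maetgo-zi-i-gno
1. o -> e, u -> i / F C0 _: fires at position(s) 6, 12: maetgeziigne
2. f -> v, p -> b / _ Z: no change
surface: maetgeziigne

cell ASPECT=ki, KEL=mi, CASE=pa:
underlying: maetgo-im-sip-gno
1. o -> e, u -> i / F C0 _: fires at position(s) 6, 14: maetgeimsipgne
2. f -> v, p -> b / _ Z: fires at position(s) 11: maetgeimsibgne
surface: maetgeimsibgne

cell ASPECT=un, KEL=so, CASE=gu:
underlying: maetgo-fan-i-et
1. o -> e, u -> i / F C0 _: fires at position(s) 6: maetgefaniet
2. f -> v, p -> b / _ Z: no change
surface: maetgefaniet


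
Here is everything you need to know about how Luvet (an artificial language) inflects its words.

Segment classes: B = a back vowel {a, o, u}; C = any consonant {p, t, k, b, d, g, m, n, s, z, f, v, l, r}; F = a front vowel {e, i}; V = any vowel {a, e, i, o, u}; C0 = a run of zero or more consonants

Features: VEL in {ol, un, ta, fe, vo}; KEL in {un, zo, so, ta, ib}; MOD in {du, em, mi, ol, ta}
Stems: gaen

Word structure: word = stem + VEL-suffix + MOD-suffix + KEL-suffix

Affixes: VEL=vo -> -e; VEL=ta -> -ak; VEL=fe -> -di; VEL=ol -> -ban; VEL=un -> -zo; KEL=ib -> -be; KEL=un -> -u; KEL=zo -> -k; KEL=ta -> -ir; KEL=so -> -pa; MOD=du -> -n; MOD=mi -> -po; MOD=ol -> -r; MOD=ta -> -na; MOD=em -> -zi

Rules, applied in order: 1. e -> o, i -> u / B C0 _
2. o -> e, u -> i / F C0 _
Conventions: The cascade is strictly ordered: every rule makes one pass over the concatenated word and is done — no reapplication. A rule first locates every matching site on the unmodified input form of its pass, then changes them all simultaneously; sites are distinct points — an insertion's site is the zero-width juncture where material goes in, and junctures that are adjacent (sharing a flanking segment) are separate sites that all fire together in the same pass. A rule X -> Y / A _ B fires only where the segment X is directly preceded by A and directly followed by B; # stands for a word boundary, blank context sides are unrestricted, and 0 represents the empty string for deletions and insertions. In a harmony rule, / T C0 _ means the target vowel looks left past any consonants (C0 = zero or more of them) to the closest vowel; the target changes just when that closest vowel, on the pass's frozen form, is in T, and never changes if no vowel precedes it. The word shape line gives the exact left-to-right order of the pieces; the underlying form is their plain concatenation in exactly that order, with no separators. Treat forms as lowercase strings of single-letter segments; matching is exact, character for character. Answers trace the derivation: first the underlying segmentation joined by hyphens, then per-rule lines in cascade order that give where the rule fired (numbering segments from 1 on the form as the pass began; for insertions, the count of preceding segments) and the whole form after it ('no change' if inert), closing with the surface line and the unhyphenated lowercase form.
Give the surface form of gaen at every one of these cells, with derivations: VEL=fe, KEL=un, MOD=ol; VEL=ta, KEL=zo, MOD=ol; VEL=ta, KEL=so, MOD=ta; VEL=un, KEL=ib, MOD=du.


cell VEL=fe, KEL=un, MOD=ol:
underlying: gaen-di-r-u
1. e -> o, i -> u / B C0 _: fires at position(s) 3: gaondiru
2. o -> e, u -> i / F C0 _: fires at position(s) 8: gaondiri
surface: gaondiri

cell VEL=ta, KEL=zo, MOD=ol:
underlying: gaen-ak-r-k
1. e -> o, i -> u / B C0 _: fires at position(s) 3: gaonakrk
2. o -> e, u -> i / F C0 _: no change
surface: gaonakrk

cell VEL=ta, KEL=so, MOD=ta:
underlying: gaen-ak-na-pa
1. e -> o, i -> u / B C0 _: fires at position(s) 3: gaonaknapa
2. o -> e, u -> i / F C0 _: no change
surface: gaonaknapa

cell VEL=un, KEL=ib, MOD=du:
underlying: gaen-zo-n-be
1. e -> o, i -> u / B C0 _: fires at position(s) 3, 9: gaonzonbo
2. o -> e, u -> i / F C0 _: no change
surface: gaonzonbo
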